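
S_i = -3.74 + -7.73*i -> [-3.74, -11.47, -19.2, -26.93, -34.66]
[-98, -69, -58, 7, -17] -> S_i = Random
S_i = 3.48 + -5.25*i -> [3.48, -1.77, -7.02, -12.27, -17.52]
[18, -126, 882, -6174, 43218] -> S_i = 18*-7^i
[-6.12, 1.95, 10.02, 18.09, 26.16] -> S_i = -6.12 + 8.07*i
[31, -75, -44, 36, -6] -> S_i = Random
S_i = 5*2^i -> [5, 10, 20, 40, 80]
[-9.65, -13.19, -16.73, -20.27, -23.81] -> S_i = -9.65 + -3.54*i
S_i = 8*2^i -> [8, 16, 32, 64, 128]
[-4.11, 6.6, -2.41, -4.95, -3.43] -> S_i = Random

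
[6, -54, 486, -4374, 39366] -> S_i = 6*-9^i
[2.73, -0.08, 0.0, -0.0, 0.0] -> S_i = 2.73*(-0.03)^i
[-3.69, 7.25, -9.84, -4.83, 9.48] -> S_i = Random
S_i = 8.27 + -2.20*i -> [8.27, 6.07, 3.87, 1.67, -0.53]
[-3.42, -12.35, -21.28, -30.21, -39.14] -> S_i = -3.42 + -8.93*i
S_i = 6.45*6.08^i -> [6.45, 39.22, 238.43, 1449.67, 8814.02]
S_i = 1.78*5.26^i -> [1.78, 9.36, 49.25, 259.05, 1362.58]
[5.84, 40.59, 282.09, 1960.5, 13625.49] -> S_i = 5.84*6.95^i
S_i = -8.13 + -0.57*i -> [-8.13, -8.7, -9.27, -9.84, -10.41]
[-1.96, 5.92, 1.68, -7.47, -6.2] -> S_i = Random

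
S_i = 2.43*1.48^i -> [2.43, 3.6, 5.32, 7.88, 11.66]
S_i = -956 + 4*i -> [-956, -952, -948, -944, -940]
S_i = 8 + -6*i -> [8, 2, -4, -10, -16]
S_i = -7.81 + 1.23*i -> [-7.81, -6.58, -5.35, -4.12, -2.89]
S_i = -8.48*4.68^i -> [-8.48, -39.69, -185.73, -869.23, -4067.98]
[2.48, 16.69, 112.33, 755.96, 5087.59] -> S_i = 2.48*6.73^i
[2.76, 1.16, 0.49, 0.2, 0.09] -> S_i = 2.76*0.42^i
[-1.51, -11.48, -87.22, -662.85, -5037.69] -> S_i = -1.51*7.60^i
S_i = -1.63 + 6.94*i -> [-1.63, 5.31, 12.25, 19.19, 26.13]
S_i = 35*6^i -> [35, 210, 1260, 7560, 45360]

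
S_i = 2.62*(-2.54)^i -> [2.62, -6.65, 16.9, -42.93, 109.05]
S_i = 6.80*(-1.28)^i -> [6.8, -8.7, 11.14, -14.26, 18.25]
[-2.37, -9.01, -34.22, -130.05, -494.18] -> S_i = -2.37*3.80^i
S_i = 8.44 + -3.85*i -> [8.44, 4.59, 0.74, -3.11, -6.96]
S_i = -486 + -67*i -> [-486, -553, -620, -687, -754]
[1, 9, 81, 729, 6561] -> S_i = 1*9^i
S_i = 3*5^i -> [3, 15, 75, 375, 1875]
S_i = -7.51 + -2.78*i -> [-7.51, -10.29, -13.07, -15.85, -18.63]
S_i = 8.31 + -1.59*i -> [8.31, 6.72, 5.13, 3.54, 1.95]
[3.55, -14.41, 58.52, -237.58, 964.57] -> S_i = 3.55*(-4.06)^i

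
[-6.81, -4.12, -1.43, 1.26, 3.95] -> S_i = -6.81 + 2.69*i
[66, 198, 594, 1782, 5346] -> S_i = 66*3^i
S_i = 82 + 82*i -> [82, 164, 246, 328, 410]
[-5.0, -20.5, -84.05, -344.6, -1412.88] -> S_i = -5.00*4.10^i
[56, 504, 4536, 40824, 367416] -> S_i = 56*9^i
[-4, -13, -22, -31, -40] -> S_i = -4 + -9*i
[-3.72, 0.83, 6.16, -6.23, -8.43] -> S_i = Random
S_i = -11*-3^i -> [-11, 33, -99, 297, -891]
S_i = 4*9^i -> [4, 36, 324, 2916, 26244]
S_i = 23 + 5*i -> [23, 28, 33, 38, 43]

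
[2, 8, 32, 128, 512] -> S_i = 2*4^i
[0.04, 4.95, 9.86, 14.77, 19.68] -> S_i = 0.04 + 4.91*i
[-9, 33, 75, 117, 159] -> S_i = -9 + 42*i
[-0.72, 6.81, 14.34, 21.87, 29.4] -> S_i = -0.72 + 7.53*i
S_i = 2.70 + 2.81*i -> [2.7, 5.51, 8.32, 11.13, 13.94]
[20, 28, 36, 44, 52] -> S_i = 20 + 8*i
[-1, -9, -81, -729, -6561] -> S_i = -1*9^i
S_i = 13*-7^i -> [13, -91, 637, -4459, 31213]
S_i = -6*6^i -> [-6, -36, -216, -1296, -7776]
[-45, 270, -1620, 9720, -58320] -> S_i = -45*-6^i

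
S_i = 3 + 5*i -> [3, 8, 13, 18, 23]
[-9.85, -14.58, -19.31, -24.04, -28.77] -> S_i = -9.85 + -4.73*i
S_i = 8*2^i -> [8, 16, 32, 64, 128]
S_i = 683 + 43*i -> [683, 726, 769, 812, 855]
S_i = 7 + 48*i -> [7, 55, 103, 151, 199]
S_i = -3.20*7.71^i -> [-3.2, -24.67, -190.22, -1466.6, -11307.52]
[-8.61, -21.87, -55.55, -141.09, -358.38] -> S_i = -8.61*2.54^i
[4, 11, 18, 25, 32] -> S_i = 4 + 7*i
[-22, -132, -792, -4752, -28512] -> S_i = -22*6^i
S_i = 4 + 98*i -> [4, 102, 200, 298, 396]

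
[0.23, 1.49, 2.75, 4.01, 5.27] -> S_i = 0.23 + 1.26*i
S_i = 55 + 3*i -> [55, 58, 61, 64, 67]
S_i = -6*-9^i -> [-6, 54, -486, 4374, -39366]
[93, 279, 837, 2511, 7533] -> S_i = 93*3^i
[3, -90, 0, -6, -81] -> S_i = Random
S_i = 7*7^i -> [7, 49, 343, 2401, 16807]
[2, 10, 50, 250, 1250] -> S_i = 2*5^i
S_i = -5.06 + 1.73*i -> [-5.06, -3.33, -1.6, 0.13, 1.86]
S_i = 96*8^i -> [96, 768, 6144, 49152, 393216]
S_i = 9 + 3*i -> [9, 12, 15, 18, 21]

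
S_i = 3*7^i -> [3, 21, 147, 1029, 7203]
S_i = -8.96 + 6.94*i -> [-8.96, -2.02, 4.92, 11.86, 18.8]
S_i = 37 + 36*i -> [37, 73, 109, 145, 181]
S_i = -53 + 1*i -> [-53, -52, -51, -50, -49]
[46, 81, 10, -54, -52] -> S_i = Random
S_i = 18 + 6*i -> [18, 24, 30, 36, 42]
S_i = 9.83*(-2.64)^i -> [9.83, -25.95, 68.51, -180.87, 477.5]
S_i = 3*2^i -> [3, 6, 12, 24, 48]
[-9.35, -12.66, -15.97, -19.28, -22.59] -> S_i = -9.35 + -3.31*i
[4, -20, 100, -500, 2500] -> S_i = 4*-5^i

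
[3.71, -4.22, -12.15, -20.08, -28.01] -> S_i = 3.71 + -7.93*i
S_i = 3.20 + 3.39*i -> [3.2, 6.59, 9.98, 13.37, 16.76]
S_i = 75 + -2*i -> [75, 73, 71, 69, 67]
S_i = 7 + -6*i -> [7, 1, -5, -11, -17]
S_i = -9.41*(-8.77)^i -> [-9.41, 82.53, -723.75, 6347.29, -55665.74]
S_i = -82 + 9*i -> [-82, -73, -64, -55, -46]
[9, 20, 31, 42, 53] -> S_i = 9 + 11*i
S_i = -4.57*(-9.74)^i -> [-4.57, 44.51, -433.54, 4222.73, -41129.37]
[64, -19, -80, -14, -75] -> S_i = Random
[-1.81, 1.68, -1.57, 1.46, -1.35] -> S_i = -1.81*(-0.93)^i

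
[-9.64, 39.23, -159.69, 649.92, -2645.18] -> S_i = -9.64*(-4.07)^i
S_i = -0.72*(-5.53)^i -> [-0.72, 3.98, -22.02, 121.76, -673.34]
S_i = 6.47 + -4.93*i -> [6.47, 1.54, -3.39, -8.32, -13.25]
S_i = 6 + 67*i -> [6, 73, 140, 207, 274]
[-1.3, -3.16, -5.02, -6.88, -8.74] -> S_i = -1.30 + -1.86*i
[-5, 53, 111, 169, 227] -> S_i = -5 + 58*i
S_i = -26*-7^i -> [-26, 182, -1274, 8918, -62426]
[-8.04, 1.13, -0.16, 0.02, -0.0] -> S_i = -8.04*(-0.14)^i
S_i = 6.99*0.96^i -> [6.99, 6.71, 6.44, 6.18, 5.94]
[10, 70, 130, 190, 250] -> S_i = 10 + 60*i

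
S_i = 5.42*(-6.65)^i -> [5.42, -36.04, 239.69, -1593.91, 10599.51]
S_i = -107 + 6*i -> [-107, -101, -95, -89, -83]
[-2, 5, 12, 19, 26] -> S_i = -2 + 7*i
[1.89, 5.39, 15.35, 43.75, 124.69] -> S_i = 1.89*2.85^i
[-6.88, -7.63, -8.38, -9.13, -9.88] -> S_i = -6.88 + -0.75*i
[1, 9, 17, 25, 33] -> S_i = 1 + 8*i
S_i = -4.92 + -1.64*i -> [-4.92, -6.56, -8.2, -9.84, -11.48]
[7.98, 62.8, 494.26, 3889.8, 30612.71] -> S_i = 7.98*7.87^i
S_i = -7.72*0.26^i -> [-7.72, -2.01, -0.52, -0.14, -0.04]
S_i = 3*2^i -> [3, 6, 12, 24, 48]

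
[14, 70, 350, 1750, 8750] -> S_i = 14*5^i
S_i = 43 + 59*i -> [43, 102, 161, 220, 279]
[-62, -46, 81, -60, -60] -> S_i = Random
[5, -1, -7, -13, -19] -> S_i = 5 + -6*i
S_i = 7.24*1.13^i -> [7.24, 8.18, 9.24, 10.45, 11.8]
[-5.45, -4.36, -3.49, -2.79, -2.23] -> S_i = -5.45*0.80^i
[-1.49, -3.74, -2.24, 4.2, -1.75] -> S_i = Random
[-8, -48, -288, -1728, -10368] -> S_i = -8*6^i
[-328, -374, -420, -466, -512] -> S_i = -328 + -46*i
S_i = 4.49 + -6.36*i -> [4.49, -1.87, -8.23, -14.59, -20.95]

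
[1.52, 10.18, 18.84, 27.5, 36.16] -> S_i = 1.52 + 8.66*i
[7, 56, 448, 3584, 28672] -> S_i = 7*8^i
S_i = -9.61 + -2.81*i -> [-9.61, -12.42, -15.23, -18.04, -20.85]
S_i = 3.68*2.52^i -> [3.68, 9.27, 23.37, 58.89, 148.41]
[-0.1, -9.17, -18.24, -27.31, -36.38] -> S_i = -0.10 + -9.07*i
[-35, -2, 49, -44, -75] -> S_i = Random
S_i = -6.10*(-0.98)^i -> [-6.1, 5.98, -5.86, 5.74, -5.63]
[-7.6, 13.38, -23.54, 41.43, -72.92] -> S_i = -7.60*(-1.76)^i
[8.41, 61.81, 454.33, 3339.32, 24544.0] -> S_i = 8.41*7.35^i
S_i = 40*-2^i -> [40, -80, 160, -320, 640]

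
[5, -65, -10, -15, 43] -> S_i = Random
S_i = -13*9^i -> [-13, -117, -1053, -9477, -85293]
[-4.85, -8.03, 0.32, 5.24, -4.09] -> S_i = Random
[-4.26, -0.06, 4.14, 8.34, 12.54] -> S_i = -4.26 + 4.20*i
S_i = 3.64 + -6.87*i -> [3.64, -3.23, -10.1, -16.97, -23.84]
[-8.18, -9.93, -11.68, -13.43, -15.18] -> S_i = -8.18 + -1.75*i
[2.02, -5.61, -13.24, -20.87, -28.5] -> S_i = 2.02 + -7.63*i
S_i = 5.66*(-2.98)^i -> [5.66, -16.87, 50.26, -149.78, 446.36]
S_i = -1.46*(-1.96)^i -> [-1.46, 2.86, -5.61, 10.99, -21.55]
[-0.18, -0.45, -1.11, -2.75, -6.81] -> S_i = -0.18*2.48^i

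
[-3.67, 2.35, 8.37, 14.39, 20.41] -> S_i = -3.67 + 6.02*i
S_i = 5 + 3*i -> [5, 8, 11, 14, 17]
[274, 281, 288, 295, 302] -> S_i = 274 + 7*i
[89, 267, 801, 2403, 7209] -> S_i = 89*3^i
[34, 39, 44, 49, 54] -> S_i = 34 + 5*i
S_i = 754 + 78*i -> [754, 832, 910, 988, 1066]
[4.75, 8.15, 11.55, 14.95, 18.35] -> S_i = 4.75 + 3.40*i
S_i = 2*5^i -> [2, 10, 50, 250, 1250]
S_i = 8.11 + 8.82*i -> [8.11, 16.93, 25.75, 34.57, 43.39]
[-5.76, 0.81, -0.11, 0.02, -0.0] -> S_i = -5.76*(-0.14)^i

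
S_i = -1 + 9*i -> [-1, 8, 17, 26, 35]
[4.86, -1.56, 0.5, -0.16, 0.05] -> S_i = 4.86*(-0.32)^i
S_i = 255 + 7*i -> [255, 262, 269, 276, 283]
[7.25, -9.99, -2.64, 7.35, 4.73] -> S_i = Random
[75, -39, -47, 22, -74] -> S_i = Random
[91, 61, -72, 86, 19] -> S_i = Random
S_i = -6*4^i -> [-6, -24, -96, -384, -1536]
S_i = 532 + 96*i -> [532, 628, 724, 820, 916]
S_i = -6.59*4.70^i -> [-6.59, -30.97, -145.57, -684.19, -3215.71]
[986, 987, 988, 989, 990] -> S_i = 986 + 1*i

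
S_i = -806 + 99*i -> [-806, -707, -608, -509, -410]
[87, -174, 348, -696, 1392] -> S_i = 87*-2^i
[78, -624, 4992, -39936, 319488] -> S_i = 78*-8^i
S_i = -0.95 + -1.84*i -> [-0.95, -2.79, -4.63, -6.47, -8.31]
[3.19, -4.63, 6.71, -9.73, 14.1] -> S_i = 3.19*(-1.45)^i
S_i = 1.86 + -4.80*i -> [1.86, -2.94, -7.74, -12.54, -17.34]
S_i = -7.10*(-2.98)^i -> [-7.1, 21.16, -63.05, 187.89, -559.92]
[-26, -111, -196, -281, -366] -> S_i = -26 + -85*i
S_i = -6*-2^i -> [-6, 12, -24, 48, -96]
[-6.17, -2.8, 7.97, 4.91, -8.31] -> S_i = Random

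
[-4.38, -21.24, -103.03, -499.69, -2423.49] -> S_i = -4.38*4.85^i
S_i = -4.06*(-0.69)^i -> [-4.06, 2.8, -1.93, 1.33, -0.92]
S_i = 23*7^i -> [23, 161, 1127, 7889, 55223]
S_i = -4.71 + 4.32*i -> [-4.71, -0.39, 3.93, 8.25, 12.57]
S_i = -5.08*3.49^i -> [-5.08, -17.73, -61.87, -215.94, -753.64]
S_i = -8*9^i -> [-8, -72, -648, -5832, -52488]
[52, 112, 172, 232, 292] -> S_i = 52 + 60*i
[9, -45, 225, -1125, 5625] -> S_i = 9*-5^i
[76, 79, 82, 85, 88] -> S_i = 76 + 3*i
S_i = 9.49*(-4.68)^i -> [9.49, -44.41, 207.85, -972.76, 4552.5]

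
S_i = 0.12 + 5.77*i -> [0.12, 5.89, 11.66, 17.43, 23.2]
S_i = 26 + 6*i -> [26, 32, 38, 44, 50]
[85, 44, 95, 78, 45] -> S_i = Random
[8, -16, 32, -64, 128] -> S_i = 8*-2^i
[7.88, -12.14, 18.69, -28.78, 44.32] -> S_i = 7.88*(-1.54)^i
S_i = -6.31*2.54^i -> [-6.31, -16.03, -40.71, -103.4, -262.64]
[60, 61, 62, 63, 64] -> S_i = 60 + 1*i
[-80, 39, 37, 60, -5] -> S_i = Random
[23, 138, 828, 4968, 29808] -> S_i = 23*6^i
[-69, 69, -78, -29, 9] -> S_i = Random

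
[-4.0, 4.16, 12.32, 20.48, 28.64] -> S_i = -4.00 + 8.16*i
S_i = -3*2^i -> [-3, -6, -12, -24, -48]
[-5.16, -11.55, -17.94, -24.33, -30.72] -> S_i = -5.16 + -6.39*i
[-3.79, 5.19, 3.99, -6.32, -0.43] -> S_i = Random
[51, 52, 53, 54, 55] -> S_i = 51 + 1*i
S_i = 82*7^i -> [82, 574, 4018, 28126, 196882]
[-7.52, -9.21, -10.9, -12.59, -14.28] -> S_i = -7.52 + -1.69*i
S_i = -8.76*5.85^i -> [-8.76, -51.25, -299.79, -1753.77, -10259.53]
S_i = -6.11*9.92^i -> [-6.11, -60.61, -601.26, -5964.53, -59168.14]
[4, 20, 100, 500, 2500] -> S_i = 4*5^i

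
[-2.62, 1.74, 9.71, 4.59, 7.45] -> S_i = Random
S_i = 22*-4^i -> [22, -88, 352, -1408, 5632]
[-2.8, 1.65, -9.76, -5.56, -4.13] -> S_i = Random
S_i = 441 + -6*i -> [441, 435, 429, 423, 417]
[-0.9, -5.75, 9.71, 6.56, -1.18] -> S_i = Random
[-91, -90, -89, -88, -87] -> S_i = -91 + 1*i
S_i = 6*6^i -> [6, 36, 216, 1296, 7776]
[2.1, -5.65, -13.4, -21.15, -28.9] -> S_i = 2.10 + -7.75*i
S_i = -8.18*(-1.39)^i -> [-8.18, 11.37, -15.8, 21.97, -30.54]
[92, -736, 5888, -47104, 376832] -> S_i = 92*-8^i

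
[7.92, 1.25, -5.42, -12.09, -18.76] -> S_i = 7.92 + -6.67*i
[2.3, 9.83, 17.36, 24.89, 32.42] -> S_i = 2.30 + 7.53*i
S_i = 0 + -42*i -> [0, -42, -84, -126, -168]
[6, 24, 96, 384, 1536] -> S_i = 6*4^i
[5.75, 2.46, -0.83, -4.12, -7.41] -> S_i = 5.75 + -3.29*i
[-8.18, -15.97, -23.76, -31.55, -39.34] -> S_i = -8.18 + -7.79*i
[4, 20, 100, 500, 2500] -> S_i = 4*5^i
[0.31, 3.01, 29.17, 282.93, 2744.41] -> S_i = 0.31*9.70^i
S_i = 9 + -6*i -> [9, 3, -3, -9, -15]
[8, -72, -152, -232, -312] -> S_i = 8 + -80*i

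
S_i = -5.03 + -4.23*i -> [-5.03, -9.26, -13.49, -17.72, -21.95]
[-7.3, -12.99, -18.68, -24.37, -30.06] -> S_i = -7.30 + -5.69*i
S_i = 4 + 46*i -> [4, 50, 96, 142, 188]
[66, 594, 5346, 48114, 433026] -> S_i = 66*9^i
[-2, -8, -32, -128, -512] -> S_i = -2*4^i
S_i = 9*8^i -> [9, 72, 576, 4608, 36864]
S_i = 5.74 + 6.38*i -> [5.74, 12.12, 18.5, 24.88, 31.26]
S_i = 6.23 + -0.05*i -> [6.23, 6.18, 6.13, 6.08, 6.03]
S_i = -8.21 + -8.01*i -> [-8.21, -16.22, -24.23, -32.24, -40.25]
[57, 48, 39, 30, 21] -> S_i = 57 + -9*i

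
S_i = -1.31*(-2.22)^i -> [-1.31, 2.91, -6.46, 14.33, -31.82]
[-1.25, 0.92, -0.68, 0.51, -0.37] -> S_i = -1.25*(-0.74)^i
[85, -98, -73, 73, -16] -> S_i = Random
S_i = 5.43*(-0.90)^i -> [5.43, -4.89, 4.4, -3.96, 3.56]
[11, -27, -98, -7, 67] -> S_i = Random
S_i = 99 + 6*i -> [99, 105, 111, 117, 123]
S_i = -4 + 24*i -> [-4, 20, 44, 68, 92]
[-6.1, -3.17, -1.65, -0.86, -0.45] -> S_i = -6.10*0.52^i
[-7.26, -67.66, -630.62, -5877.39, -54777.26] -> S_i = -7.26*9.32^i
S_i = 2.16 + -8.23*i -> [2.16, -6.07, -14.3, -22.53, -30.76]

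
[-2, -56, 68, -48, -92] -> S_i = Random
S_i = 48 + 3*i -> [48, 51, 54, 57, 60]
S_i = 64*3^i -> [64, 192, 576, 1728, 5184]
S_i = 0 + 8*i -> [0, 8, 16, 24, 32]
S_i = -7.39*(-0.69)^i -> [-7.39, 5.1, -3.52, 2.43, -1.68]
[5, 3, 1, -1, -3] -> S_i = 5 + -2*i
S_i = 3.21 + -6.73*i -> [3.21, -3.52, -10.25, -16.98, -23.71]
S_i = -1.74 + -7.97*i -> [-1.74, -9.71, -17.68, -25.65, -33.62]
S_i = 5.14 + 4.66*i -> [5.14, 9.8, 14.46, 19.12, 23.78]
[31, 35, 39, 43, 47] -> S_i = 31 + 4*i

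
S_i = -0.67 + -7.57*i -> [-0.67, -8.24, -15.81, -23.38, -30.95]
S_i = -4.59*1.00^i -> [-4.59, -4.59, -4.59, -4.59, -4.59]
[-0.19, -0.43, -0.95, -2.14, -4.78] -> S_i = -0.19*2.24^i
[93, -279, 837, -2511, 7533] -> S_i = 93*-3^i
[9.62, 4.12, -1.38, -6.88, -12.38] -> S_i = 9.62 + -5.50*i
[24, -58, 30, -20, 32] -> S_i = Random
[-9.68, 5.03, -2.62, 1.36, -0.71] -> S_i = -9.68*(-0.52)^i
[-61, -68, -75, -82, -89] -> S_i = -61 + -7*i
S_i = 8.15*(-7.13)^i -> [8.15, -58.11, 414.32, -2954.11, 21062.78]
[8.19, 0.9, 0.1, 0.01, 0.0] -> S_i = 8.19*0.11^i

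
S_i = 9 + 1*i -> [9, 10, 11, 12, 13]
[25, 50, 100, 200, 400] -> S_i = 25*2^i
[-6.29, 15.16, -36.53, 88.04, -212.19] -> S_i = -6.29*(-2.41)^i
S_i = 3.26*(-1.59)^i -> [3.26, -5.18, 8.24, -13.1, 20.84]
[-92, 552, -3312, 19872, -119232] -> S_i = -92*-6^i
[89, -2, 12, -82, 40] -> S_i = Random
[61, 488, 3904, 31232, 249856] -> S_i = 61*8^i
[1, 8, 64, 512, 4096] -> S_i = 1*8^i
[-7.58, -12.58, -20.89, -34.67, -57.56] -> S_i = -7.58*1.66^i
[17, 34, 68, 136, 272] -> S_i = 17*2^i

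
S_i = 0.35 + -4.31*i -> [0.35, -3.96, -8.27, -12.58, -16.89]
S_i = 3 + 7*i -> [3, 10, 17, 24, 31]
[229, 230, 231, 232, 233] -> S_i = 229 + 1*i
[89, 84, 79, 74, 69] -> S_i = 89 + -5*i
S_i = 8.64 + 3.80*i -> [8.64, 12.44, 16.24, 20.04, 23.84]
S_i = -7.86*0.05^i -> [-7.86, -0.39, -0.02, -0.0, -0.0]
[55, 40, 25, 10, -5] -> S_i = 55 + -15*i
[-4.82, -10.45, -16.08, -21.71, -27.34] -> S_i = -4.82 + -5.63*i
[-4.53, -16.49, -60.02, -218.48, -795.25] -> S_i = -4.53*3.64^i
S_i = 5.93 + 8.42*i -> [5.93, 14.35, 22.77, 31.19, 39.61]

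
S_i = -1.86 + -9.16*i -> [-1.86, -11.02, -20.18, -29.34, -38.5]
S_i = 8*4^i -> [8, 32, 128, 512, 2048]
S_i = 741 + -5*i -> [741, 736, 731, 726, 721]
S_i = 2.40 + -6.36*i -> [2.4, -3.96, -10.32, -16.68, -23.04]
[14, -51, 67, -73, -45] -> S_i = Random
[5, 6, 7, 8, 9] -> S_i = 5 + 1*i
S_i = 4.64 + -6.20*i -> [4.64, -1.56, -7.76, -13.96, -20.16]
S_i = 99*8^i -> [99, 792, 6336, 50688, 405504]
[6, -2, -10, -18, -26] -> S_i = 6 + -8*i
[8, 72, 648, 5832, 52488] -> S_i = 8*9^i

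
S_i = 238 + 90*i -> [238, 328, 418, 508, 598]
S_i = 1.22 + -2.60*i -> [1.22, -1.38, -3.98, -6.58, -9.18]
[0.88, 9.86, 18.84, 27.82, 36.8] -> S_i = 0.88 + 8.98*i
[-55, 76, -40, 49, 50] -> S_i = Random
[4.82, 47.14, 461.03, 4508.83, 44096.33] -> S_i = 4.82*9.78^i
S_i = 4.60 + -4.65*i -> [4.6, -0.05, -4.7, -9.35, -14.0]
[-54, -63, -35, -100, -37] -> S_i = Random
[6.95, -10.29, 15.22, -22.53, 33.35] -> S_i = 6.95*(-1.48)^i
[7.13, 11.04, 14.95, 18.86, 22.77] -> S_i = 7.13 + 3.91*i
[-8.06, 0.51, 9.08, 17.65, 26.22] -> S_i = -8.06 + 8.57*i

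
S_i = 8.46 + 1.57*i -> [8.46, 10.03, 11.6, 13.17, 14.74]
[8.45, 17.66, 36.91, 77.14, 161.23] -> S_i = 8.45*2.09^i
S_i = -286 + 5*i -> [-286, -281, -276, -271, -266]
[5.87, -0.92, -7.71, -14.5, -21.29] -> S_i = 5.87 + -6.79*i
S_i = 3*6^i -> [3, 18, 108, 648, 3888]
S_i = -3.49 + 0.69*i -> [-3.49, -2.8, -2.11, -1.42, -0.73]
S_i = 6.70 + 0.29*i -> [6.7, 6.99, 7.28, 7.57, 7.86]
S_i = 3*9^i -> [3, 27, 243, 2187, 19683]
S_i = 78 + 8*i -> [78, 86, 94, 102, 110]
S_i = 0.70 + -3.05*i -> [0.7, -2.35, -5.4, -8.45, -11.5]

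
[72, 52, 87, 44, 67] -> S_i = Random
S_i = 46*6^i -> [46, 276, 1656, 9936, 59616]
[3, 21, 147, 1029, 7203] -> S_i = 3*7^i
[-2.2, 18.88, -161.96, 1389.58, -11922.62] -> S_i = -2.20*(-8.58)^i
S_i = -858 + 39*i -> [-858, -819, -780, -741, -702]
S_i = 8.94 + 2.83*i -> [8.94, 11.77, 14.6, 17.43, 20.26]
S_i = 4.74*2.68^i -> [4.74, 12.7, 34.04, 91.24, 244.52]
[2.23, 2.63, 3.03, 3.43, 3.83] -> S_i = 2.23 + 0.40*i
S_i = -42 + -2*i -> [-42, -44, -46, -48, -50]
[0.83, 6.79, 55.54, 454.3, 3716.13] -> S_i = 0.83*8.18^i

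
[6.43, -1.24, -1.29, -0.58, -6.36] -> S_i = Random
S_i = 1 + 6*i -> [1, 7, 13, 19, 25]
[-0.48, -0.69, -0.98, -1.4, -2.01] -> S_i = -0.48*1.43^i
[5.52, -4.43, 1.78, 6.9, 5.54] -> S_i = Random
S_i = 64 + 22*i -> [64, 86, 108, 130, 152]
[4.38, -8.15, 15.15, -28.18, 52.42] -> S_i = 4.38*(-1.86)^i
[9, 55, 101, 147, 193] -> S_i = 9 + 46*i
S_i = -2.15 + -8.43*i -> [-2.15, -10.58, -19.01, -27.44, -35.87]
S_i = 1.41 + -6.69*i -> [1.41, -5.28, -11.97, -18.66, -25.35]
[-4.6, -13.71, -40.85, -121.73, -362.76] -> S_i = -4.60*2.98^i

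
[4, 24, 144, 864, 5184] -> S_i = 4*6^i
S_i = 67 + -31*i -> [67, 36, 5, -26, -57]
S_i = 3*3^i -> [3, 9, 27, 81, 243]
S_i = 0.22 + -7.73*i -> [0.22, -7.51, -15.24, -22.97, -30.7]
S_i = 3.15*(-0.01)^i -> [3.15, -0.03, 0.0, -0.0, 0.0]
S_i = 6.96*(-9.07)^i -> [6.96, -63.13, 572.56, -5193.15, 47101.9]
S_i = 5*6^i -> [5, 30, 180, 1080, 6480]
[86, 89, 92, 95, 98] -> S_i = 86 + 3*i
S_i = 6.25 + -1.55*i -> [6.25, 4.7, 3.15, 1.6, 0.05]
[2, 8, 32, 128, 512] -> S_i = 2*4^i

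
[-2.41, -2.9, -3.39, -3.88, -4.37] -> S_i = -2.41 + -0.49*i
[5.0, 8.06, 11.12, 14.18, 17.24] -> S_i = 5.00 + 3.06*i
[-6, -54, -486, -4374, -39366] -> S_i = -6*9^i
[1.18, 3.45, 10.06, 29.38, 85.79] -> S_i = 1.18*2.92^i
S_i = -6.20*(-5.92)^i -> [-6.2, 36.7, -217.29, 1286.34, -7615.15]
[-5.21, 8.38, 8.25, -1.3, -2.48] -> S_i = Random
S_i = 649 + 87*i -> [649, 736, 823, 910, 997]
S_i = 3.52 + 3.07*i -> [3.52, 6.59, 9.66, 12.73, 15.8]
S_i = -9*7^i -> [-9, -63, -441, -3087, -21609]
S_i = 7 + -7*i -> [7, 0, -7, -14, -21]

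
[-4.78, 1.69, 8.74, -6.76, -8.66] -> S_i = Random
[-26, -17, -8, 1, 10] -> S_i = -26 + 9*i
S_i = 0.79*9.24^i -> [0.79, 7.3, 67.45, 623.22, 5758.57]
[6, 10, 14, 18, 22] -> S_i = 6 + 4*i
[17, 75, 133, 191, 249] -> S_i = 17 + 58*i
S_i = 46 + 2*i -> [46, 48, 50, 52, 54]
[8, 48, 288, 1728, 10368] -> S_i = 8*6^i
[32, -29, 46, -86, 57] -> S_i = Random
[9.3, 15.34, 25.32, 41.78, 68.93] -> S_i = 9.30*1.65^i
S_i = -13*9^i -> [-13, -117, -1053, -9477, -85293]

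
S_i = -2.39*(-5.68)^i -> [-2.39, 13.58, -77.11, 437.97, -2487.66]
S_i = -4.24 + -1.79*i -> [-4.24, -6.03, -7.82, -9.61, -11.4]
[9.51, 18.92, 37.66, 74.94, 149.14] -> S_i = 9.51*1.99^i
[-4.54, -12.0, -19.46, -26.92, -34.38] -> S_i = -4.54 + -7.46*i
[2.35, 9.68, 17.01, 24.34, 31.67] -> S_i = 2.35 + 7.33*i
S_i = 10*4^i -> [10, 40, 160, 640, 2560]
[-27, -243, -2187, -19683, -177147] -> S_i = -27*9^i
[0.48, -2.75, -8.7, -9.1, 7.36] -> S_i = Random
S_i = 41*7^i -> [41, 287, 2009, 14063, 98441]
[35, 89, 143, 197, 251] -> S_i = 35 + 54*i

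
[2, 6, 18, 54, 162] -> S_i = 2*3^i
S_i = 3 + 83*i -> [3, 86, 169, 252, 335]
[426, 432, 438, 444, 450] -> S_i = 426 + 6*i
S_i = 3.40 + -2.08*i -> [3.4, 1.32, -0.76, -2.84, -4.92]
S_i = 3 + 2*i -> [3, 5, 7, 9, 11]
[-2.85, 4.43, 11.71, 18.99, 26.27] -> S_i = -2.85 + 7.28*i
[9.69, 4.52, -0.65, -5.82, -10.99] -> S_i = 9.69 + -5.17*i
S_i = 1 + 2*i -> [1, 3, 5, 7, 9]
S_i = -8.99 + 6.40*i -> [-8.99, -2.59, 3.81, 10.21, 16.61]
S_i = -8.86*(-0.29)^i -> [-8.86, 2.57, -0.75, 0.22, -0.06]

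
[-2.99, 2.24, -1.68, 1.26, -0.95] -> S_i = -2.99*(-0.75)^i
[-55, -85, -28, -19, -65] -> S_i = Random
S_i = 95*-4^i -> [95, -380, 1520, -6080, 24320]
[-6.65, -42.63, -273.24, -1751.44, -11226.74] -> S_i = -6.65*6.41^i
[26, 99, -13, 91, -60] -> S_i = Random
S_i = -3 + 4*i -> [-3, 1, 5, 9, 13]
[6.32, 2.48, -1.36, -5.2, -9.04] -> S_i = 6.32 + -3.84*i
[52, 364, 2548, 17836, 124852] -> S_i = 52*7^i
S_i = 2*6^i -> [2, 12, 72, 432, 2592]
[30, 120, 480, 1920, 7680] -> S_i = 30*4^i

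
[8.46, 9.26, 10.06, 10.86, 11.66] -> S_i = 8.46 + 0.80*i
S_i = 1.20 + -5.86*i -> [1.2, -4.66, -10.52, -16.38, -22.24]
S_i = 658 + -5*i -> [658, 653, 648, 643, 638]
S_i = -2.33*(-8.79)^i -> [-2.33, 20.48, -180.03, 1582.42, -13909.5]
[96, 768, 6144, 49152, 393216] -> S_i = 96*8^i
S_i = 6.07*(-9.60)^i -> [6.07, -58.27, 559.41, -5370.35, 51555.34]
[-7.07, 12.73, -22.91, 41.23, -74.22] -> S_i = -7.07*(-1.80)^i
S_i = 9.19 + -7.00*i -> [9.19, 2.19, -4.81, -11.81, -18.81]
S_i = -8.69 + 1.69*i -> [-8.69, -7.0, -5.31, -3.62, -1.93]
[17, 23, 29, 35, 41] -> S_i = 17 + 6*i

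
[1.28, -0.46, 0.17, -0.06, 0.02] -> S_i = 1.28*(-0.36)^i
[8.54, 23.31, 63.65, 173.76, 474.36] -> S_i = 8.54*2.73^i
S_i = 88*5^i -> [88, 440, 2200, 11000, 55000]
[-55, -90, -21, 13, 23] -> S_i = Random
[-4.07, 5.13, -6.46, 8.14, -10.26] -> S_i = -4.07*(-1.26)^i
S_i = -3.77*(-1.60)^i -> [-3.77, 6.03, -9.65, 15.44, -24.71]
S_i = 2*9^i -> [2, 18, 162, 1458, 13122]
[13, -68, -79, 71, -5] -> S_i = Random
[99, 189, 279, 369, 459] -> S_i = 99 + 90*i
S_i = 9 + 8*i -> [9, 17, 25, 33, 41]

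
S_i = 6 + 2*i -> [6, 8, 10, 12, 14]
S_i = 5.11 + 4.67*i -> [5.11, 9.78, 14.45, 19.12, 23.79]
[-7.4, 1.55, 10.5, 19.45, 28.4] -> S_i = -7.40 + 8.95*i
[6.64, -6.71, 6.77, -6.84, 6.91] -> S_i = 6.64*(-1.01)^i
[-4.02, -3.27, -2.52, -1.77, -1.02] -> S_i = -4.02 + 0.75*i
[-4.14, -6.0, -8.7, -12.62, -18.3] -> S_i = -4.14*1.45^i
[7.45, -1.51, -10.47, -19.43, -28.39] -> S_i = 7.45 + -8.96*i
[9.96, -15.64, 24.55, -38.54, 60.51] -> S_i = 9.96*(-1.57)^i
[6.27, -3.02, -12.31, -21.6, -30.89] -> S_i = 6.27 + -9.29*i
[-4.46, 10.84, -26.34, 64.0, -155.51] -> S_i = -4.46*(-2.43)^i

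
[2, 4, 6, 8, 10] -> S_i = 2 + 2*i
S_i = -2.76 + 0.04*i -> [-2.76, -2.72, -2.68, -2.64, -2.6]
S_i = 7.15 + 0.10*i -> [7.15, 7.25, 7.35, 7.45, 7.55]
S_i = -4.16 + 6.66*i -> [-4.16, 2.5, 9.16, 15.82, 22.48]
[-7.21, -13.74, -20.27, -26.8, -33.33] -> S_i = -7.21 + -6.53*i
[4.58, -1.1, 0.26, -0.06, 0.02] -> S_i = 4.58*(-0.24)^i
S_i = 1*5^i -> [1, 5, 25, 125, 625]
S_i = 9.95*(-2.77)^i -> [9.95, -27.56, 76.35, -211.48, 585.79]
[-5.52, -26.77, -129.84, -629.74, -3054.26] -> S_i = -5.52*4.85^i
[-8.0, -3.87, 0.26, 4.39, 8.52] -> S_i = -8.00 + 4.13*i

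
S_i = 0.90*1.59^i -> [0.9, 1.43, 2.28, 3.62, 5.75]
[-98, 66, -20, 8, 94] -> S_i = Random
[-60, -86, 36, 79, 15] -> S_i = Random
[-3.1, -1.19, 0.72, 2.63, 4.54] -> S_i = -3.10 + 1.91*i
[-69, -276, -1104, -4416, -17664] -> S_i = -69*4^i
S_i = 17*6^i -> [17, 102, 612, 3672, 22032]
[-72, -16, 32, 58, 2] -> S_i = Random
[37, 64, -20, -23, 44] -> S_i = Random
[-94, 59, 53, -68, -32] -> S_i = Random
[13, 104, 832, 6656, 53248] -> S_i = 13*8^i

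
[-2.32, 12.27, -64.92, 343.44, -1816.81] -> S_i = -2.32*(-5.29)^i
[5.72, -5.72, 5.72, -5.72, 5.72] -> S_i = 5.72*(-1.00)^i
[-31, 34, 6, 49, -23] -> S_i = Random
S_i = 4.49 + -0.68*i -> [4.49, 3.81, 3.13, 2.45, 1.77]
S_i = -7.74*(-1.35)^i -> [-7.74, 10.45, -14.11, 19.04, -25.71]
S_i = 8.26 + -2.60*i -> [8.26, 5.66, 3.06, 0.46, -2.14]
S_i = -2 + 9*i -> [-2, 7, 16, 25, 34]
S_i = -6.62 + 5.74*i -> [-6.62, -0.88, 4.86, 10.6, 16.34]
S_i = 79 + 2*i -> [79, 81, 83, 85, 87]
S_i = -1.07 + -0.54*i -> [-1.07, -1.61, -2.15, -2.69, -3.23]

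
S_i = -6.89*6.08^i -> [-6.89, -41.89, -254.7, -1548.57, -9415.29]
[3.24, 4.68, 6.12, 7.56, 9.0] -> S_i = 3.24 + 1.44*i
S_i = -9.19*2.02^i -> [-9.19, -18.56, -37.5, -75.75, -153.01]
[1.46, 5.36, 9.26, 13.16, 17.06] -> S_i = 1.46 + 3.90*i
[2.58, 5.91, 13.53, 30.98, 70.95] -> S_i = 2.58*2.29^i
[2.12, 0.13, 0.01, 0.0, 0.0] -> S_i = 2.12*0.06^i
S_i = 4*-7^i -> [4, -28, 196, -1372, 9604]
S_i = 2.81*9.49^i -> [2.81, 26.67, 253.07, 2401.62, 22791.41]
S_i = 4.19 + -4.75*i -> [4.19, -0.56, -5.31, -10.06, -14.81]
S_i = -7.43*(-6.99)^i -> [-7.43, 51.94, -363.03, 2537.58, -17737.71]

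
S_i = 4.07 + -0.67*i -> [4.07, 3.4, 2.73, 2.06, 1.39]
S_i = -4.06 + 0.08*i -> [-4.06, -3.98, -3.9, -3.82, -3.74]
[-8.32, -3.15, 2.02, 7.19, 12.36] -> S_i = -8.32 + 5.17*i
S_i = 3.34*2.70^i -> [3.34, 9.02, 24.35, 65.74, 177.5]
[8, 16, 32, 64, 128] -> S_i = 8*2^i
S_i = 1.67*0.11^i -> [1.67, 0.18, 0.02, 0.0, 0.0]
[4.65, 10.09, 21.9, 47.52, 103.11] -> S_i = 4.65*2.17^i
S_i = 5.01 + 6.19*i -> [5.01, 11.2, 17.39, 23.58, 29.77]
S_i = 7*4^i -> [7, 28, 112, 448, 1792]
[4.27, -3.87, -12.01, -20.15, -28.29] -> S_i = 4.27 + -8.14*i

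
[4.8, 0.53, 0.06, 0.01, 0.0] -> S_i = 4.80*0.11^i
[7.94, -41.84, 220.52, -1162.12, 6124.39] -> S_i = 7.94*(-5.27)^i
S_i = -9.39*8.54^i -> [-9.39, -80.19, -684.83, -5848.43, -49945.58]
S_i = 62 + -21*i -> [62, 41, 20, -1, -22]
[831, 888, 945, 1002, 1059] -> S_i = 831 + 57*i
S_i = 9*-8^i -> [9, -72, 576, -4608, 36864]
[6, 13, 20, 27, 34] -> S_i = 6 + 7*i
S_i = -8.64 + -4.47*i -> [-8.64, -13.11, -17.58, -22.05, -26.52]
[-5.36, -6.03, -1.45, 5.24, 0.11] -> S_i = Random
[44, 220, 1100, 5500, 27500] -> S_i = 44*5^i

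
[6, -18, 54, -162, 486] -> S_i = 6*-3^i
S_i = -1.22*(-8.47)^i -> [-1.22, 10.33, -87.52, 741.33, -6279.04]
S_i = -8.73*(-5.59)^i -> [-8.73, 48.8, -272.8, 1524.93, -8524.35]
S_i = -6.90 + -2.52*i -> [-6.9, -9.42, -11.94, -14.46, -16.98]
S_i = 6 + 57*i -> [6, 63, 120, 177, 234]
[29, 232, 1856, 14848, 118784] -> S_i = 29*8^i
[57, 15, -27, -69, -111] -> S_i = 57 + -42*i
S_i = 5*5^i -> [5, 25, 125, 625, 3125]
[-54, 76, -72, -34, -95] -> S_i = Random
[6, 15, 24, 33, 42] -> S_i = 6 + 9*i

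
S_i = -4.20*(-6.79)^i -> [-4.2, 28.52, -193.64, 1314.8, -8927.47]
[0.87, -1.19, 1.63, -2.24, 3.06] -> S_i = 0.87*(-1.37)^i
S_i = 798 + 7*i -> [798, 805, 812, 819, 826]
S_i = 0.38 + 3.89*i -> [0.38, 4.27, 8.16, 12.05, 15.94]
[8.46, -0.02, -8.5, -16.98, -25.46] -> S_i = 8.46 + -8.48*i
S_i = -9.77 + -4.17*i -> [-9.77, -13.94, -18.11, -22.28, -26.45]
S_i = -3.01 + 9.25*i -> [-3.01, 6.24, 15.49, 24.74, 33.99]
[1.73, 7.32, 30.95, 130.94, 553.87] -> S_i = 1.73*4.23^i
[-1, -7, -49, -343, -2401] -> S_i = -1*7^i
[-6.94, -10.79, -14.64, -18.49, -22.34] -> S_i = -6.94 + -3.85*i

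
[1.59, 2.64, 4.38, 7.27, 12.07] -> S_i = 1.59*1.66^i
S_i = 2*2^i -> [2, 4, 8, 16, 32]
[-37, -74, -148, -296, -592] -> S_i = -37*2^i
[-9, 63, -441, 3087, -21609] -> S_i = -9*-7^i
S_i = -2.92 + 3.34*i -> [-2.92, 0.42, 3.76, 7.1, 10.44]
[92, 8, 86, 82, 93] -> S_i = Random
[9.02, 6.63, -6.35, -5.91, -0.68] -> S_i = Random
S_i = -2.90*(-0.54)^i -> [-2.9, 1.57, -0.85, 0.46, -0.25]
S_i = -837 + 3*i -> [-837, -834, -831, -828, -825]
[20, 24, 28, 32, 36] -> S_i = 20 + 4*i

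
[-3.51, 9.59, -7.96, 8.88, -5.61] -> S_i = Random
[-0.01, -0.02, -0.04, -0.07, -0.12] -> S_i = -0.01*1.88^i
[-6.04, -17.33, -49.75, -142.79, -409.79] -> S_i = -6.04*2.87^i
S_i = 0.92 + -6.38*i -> [0.92, -5.46, -11.84, -18.22, -24.6]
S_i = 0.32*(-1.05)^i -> [0.32, -0.34, 0.35, -0.37, 0.39]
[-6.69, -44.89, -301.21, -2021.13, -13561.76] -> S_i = -6.69*6.71^i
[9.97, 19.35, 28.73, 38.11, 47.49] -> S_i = 9.97 + 9.38*i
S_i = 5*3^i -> [5, 15, 45, 135, 405]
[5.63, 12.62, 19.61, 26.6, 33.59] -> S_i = 5.63 + 6.99*i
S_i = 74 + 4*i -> [74, 78, 82, 86, 90]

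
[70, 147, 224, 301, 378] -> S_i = 70 + 77*i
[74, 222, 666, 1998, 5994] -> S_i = 74*3^i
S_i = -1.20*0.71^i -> [-1.2, -0.85, -0.6, -0.43, -0.3]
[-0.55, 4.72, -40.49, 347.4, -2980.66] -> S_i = -0.55*(-8.58)^i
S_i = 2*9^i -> [2, 18, 162, 1458, 13122]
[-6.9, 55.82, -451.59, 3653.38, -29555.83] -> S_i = -6.90*(-8.09)^i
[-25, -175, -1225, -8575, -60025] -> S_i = -25*7^i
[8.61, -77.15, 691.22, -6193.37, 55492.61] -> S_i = 8.61*(-8.96)^i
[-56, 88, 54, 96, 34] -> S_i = Random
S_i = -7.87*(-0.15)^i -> [-7.87, 1.18, -0.18, 0.03, -0.0]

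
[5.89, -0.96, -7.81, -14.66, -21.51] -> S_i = 5.89 + -6.85*i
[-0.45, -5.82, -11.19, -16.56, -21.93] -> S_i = -0.45 + -5.37*i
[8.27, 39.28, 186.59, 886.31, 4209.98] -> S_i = 8.27*4.75^i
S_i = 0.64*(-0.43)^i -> [0.64, -0.28, 0.12, -0.05, 0.02]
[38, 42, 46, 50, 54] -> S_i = 38 + 4*i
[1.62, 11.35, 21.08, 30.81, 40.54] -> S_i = 1.62 + 9.73*i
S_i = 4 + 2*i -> [4, 6, 8, 10, 12]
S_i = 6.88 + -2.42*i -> [6.88, 4.46, 2.04, -0.38, -2.8]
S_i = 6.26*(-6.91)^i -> [6.26, -43.26, 298.9, -2065.42, 14272.06]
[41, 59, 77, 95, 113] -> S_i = 41 + 18*i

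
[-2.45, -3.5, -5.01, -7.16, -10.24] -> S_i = -2.45*1.43^i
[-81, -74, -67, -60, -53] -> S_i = -81 + 7*i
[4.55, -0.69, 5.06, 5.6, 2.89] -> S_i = Random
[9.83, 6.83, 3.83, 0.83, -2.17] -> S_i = 9.83 + -3.00*i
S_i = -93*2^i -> [-93, -186, -372, -744, -1488]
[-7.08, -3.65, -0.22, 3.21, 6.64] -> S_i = -7.08 + 3.43*i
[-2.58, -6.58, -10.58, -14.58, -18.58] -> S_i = -2.58 + -4.00*i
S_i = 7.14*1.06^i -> [7.14, 7.57, 8.02, 8.5, 9.01]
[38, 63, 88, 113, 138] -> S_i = 38 + 25*i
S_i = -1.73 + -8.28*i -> [-1.73, -10.01, -18.29, -26.57, -34.85]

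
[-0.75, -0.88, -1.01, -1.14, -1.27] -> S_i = -0.75 + -0.13*i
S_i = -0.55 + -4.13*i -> [-0.55, -4.68, -8.81, -12.94, -17.07]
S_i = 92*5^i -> [92, 460, 2300, 11500, 57500]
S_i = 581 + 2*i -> [581, 583, 585, 587, 589]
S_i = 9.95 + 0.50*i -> [9.95, 10.45, 10.95, 11.45, 11.95]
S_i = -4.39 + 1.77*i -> [-4.39, -2.62, -0.85, 0.92, 2.69]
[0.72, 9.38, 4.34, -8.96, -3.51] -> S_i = Random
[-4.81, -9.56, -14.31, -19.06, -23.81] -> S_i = -4.81 + -4.75*i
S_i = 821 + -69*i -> [821, 752, 683, 614, 545]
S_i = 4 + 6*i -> [4, 10, 16, 22, 28]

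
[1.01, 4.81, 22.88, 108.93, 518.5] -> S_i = 1.01*4.76^i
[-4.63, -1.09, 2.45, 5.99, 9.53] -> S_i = -4.63 + 3.54*i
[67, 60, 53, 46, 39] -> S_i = 67 + -7*i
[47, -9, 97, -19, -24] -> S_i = Random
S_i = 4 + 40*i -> [4, 44, 84, 124, 164]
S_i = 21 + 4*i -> [21, 25, 29, 33, 37]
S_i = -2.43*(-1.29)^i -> [-2.43, 3.13, -4.04, 5.22, -6.73]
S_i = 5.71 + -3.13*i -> [5.71, 2.58, -0.55, -3.68, -6.81]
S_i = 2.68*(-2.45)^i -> [2.68, -6.57, 16.09, -39.41, 96.56]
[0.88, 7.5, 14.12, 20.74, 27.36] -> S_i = 0.88 + 6.62*i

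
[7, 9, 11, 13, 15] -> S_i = 7 + 2*i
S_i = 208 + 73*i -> [208, 281, 354, 427, 500]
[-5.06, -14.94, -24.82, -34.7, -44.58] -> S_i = -5.06 + -9.88*i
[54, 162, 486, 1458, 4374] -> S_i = 54*3^i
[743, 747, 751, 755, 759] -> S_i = 743 + 4*i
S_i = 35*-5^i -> [35, -175, 875, -4375, 21875]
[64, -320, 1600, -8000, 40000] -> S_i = 64*-5^i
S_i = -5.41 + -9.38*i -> [-5.41, -14.79, -24.17, -33.55, -42.93]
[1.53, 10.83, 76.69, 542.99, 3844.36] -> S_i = 1.53*7.08^i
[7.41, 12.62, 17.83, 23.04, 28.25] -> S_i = 7.41 + 5.21*i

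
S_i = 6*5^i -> [6, 30, 150, 750, 3750]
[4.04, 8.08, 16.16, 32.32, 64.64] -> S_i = 4.04*2.00^i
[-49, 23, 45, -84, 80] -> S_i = Random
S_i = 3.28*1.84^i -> [3.28, 6.04, 11.1, 20.43, 37.6]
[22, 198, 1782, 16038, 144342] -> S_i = 22*9^i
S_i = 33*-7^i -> [33, -231, 1617, -11319, 79233]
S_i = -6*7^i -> [-6, -42, -294, -2058, -14406]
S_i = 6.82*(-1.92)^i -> [6.82, -13.09, 25.14, -48.27, 92.68]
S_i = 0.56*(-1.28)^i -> [0.56, -0.72, 0.92, -1.17, 1.5]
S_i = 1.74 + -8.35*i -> [1.74, -6.61, -14.96, -23.31, -31.66]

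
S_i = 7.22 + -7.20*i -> [7.22, 0.02, -7.18, -14.38, -21.58]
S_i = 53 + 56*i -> [53, 109, 165, 221, 277]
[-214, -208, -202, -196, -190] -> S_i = -214 + 6*i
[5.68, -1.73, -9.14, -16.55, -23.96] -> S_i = 5.68 + -7.41*i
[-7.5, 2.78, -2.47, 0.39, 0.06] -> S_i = Random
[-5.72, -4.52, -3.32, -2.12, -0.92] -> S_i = -5.72 + 1.20*i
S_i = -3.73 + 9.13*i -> [-3.73, 5.4, 14.53, 23.66, 32.79]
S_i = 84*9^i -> [84, 756, 6804, 61236, 551124]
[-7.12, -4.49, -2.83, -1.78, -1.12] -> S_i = -7.12*0.63^i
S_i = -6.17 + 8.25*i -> [-6.17, 2.08, 10.33, 18.58, 26.83]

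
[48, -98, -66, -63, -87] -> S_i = Random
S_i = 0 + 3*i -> [0, 3, 6, 9, 12]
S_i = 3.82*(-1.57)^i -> [3.82, -6.0, 9.42, -14.78, 23.21]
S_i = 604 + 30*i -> [604, 634, 664, 694, 724]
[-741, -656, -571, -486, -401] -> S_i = -741 + 85*i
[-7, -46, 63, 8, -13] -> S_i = Random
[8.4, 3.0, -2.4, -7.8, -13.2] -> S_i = 8.40 + -5.40*i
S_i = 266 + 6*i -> [266, 272, 278, 284, 290]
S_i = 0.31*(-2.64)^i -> [0.31, -0.82, 2.16, -5.7, 15.06]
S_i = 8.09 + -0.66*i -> [8.09, 7.43, 6.77, 6.11, 5.45]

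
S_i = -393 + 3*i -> [-393, -390, -387, -384, -381]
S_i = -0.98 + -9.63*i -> [-0.98, -10.61, -20.24, -29.87, -39.5]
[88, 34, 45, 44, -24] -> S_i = Random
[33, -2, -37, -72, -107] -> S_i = 33 + -35*i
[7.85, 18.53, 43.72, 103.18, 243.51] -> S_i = 7.85*2.36^i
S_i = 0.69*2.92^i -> [0.69, 2.01, 5.88, 17.18, 50.16]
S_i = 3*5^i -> [3, 15, 75, 375, 1875]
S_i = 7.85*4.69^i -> [7.85, 36.82, 172.67, 809.82, 3798.05]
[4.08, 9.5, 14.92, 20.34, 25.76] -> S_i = 4.08 + 5.42*i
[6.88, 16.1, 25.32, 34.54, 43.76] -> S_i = 6.88 + 9.22*i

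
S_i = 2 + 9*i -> [2, 11, 20, 29, 38]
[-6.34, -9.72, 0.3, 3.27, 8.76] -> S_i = Random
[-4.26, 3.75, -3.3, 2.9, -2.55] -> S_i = -4.26*(-0.88)^i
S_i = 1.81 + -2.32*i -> [1.81, -0.51, -2.83, -5.15, -7.47]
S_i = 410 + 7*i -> [410, 417, 424, 431, 438]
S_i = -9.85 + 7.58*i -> [-9.85, -2.27, 5.31, 12.89, 20.47]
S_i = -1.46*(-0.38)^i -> [-1.46, 0.55, -0.21, 0.08, -0.03]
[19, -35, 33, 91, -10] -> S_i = Random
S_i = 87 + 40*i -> [87, 127, 167, 207, 247]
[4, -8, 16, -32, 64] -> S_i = 4*-2^i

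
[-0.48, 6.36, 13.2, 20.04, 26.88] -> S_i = -0.48 + 6.84*i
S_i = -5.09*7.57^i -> [-5.09, -38.53, -291.68, -2208.03, -16714.8]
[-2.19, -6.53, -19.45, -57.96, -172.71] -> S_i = -2.19*2.98^i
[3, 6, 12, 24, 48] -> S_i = 3*2^i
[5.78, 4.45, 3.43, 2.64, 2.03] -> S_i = 5.78*0.77^i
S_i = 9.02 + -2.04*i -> [9.02, 6.98, 4.94, 2.9, 0.86]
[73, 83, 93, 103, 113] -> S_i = 73 + 10*i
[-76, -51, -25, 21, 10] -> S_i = Random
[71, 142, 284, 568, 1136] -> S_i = 71*2^i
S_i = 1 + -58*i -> [1, -57, -115, -173, -231]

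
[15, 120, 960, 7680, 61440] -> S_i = 15*8^i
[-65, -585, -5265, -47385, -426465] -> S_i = -65*9^i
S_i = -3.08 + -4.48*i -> [-3.08, -7.56, -12.04, -16.52, -21.0]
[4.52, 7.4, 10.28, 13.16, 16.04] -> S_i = 4.52 + 2.88*i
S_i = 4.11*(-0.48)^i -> [4.11, -1.97, 0.95, -0.45, 0.22]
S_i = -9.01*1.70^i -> [-9.01, -15.32, -26.04, -44.27, -75.25]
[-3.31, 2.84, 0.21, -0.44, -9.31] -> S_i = Random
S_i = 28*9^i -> [28, 252, 2268, 20412, 183708]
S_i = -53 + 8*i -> [-53, -45, -37, -29, -21]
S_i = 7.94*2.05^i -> [7.94, 16.28, 33.37, 68.4, 140.23]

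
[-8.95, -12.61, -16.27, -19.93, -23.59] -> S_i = -8.95 + -3.66*i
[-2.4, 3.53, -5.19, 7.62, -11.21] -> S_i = -2.40*(-1.47)^i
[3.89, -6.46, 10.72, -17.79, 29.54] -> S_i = 3.89*(-1.66)^i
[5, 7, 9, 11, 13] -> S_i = 5 + 2*i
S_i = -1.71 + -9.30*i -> [-1.71, -11.01, -20.31, -29.61, -38.91]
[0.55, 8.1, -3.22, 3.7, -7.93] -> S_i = Random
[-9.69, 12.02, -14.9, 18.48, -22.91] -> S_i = -9.69*(-1.24)^i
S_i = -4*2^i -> [-4, -8, -16, -32, -64]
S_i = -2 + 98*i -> [-2, 96, 194, 292, 390]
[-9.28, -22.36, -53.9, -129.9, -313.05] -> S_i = -9.28*2.41^i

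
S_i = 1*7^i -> [1, 7, 49, 343, 2401]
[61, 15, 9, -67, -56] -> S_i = Random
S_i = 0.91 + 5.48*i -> [0.91, 6.39, 11.87, 17.35, 22.83]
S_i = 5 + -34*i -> [5, -29, -63, -97, -131]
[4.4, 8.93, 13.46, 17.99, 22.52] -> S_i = 4.40 + 4.53*i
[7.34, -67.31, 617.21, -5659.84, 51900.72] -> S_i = 7.34*(-9.17)^i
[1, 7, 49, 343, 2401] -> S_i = 1*7^i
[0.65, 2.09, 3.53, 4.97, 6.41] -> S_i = 0.65 + 1.44*i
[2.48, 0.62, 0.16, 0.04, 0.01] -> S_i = 2.48*0.25^i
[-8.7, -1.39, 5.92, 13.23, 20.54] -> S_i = -8.70 + 7.31*i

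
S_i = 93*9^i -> [93, 837, 7533, 67797, 610173]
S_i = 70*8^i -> [70, 560, 4480, 35840, 286720]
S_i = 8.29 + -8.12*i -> [8.29, 0.17, -7.95, -16.07, -24.19]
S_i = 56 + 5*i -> [56, 61, 66, 71, 76]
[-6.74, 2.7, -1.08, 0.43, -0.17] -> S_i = -6.74*(-0.40)^i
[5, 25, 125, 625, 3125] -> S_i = 5*5^i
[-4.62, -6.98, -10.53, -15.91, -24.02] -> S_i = -4.62*1.51^i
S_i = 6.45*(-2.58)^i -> [6.45, -16.64, 42.93, -110.77, 285.78]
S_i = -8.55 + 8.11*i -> [-8.55, -0.44, 7.67, 15.78, 23.89]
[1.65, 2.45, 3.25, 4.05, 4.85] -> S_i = 1.65 + 0.80*i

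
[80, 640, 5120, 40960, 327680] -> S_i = 80*8^i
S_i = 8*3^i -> [8, 24, 72, 216, 648]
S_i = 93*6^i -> [93, 558, 3348, 20088, 120528]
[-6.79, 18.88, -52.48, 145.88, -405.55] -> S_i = -6.79*(-2.78)^i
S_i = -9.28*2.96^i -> [-9.28, -27.47, -81.31, -240.67, -712.39]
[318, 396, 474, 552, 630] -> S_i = 318 + 78*i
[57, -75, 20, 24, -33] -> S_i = Random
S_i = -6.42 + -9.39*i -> [-6.42, -15.81, -25.2, -34.59, -43.98]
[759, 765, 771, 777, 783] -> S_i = 759 + 6*i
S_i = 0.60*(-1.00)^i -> [0.6, -0.6, 0.6, -0.6, 0.6]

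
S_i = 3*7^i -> [3, 21, 147, 1029, 7203]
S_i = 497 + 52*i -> [497, 549, 601, 653, 705]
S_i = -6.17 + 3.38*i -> [-6.17, -2.79, 0.59, 3.97, 7.35]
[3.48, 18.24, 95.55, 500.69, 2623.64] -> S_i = 3.48*5.24^i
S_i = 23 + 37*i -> [23, 60, 97, 134, 171]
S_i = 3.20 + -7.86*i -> [3.2, -4.66, -12.52, -20.38, -28.24]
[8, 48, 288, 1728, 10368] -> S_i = 8*6^i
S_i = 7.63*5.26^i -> [7.63, 40.13, 211.1, 1110.41, 5840.74]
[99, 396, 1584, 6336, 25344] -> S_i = 99*4^i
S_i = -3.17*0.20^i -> [-3.17, -0.63, -0.13, -0.03, -0.01]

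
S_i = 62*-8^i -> [62, -496, 3968, -31744, 253952]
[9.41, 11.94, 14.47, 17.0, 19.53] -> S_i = 9.41 + 2.53*i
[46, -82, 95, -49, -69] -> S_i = Random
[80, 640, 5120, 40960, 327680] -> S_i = 80*8^i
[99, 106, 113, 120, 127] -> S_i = 99 + 7*i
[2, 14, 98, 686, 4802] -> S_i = 2*7^i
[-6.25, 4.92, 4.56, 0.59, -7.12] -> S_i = Random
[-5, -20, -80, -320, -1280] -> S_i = -5*4^i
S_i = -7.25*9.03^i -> [-7.25, -65.47, -591.17, -5338.28, -48204.66]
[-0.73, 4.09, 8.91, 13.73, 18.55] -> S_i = -0.73 + 4.82*i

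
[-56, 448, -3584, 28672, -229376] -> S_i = -56*-8^i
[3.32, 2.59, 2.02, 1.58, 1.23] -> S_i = 3.32*0.78^i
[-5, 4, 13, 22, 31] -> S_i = -5 + 9*i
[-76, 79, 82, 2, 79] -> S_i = Random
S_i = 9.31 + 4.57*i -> [9.31, 13.88, 18.45, 23.02, 27.59]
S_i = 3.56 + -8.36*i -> [3.56, -4.8, -13.16, -21.52, -29.88]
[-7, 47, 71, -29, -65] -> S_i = Random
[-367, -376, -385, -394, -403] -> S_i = -367 + -9*i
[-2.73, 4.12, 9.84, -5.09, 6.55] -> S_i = Random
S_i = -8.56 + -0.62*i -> [-8.56, -9.18, -9.8, -10.42, -11.04]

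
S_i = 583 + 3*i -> [583, 586, 589, 592, 595]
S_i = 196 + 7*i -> [196, 203, 210, 217, 224]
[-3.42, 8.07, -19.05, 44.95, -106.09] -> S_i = -3.42*(-2.36)^i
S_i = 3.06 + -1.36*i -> [3.06, 1.7, 0.34, -1.02, -2.38]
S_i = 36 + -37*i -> [36, -1, -38, -75, -112]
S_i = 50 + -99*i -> [50, -49, -148, -247, -346]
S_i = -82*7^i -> [-82, -574, -4018, -28126, -196882]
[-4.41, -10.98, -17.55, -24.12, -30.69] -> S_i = -4.41 + -6.57*i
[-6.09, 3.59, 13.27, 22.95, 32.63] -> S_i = -6.09 + 9.68*i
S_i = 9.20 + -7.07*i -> [9.2, 2.13, -4.94, -12.01, -19.08]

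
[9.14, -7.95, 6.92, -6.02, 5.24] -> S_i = 9.14*(-0.87)^i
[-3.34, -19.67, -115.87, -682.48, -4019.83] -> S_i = -3.34*5.89^i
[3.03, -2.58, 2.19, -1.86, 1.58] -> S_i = 3.03*(-0.85)^i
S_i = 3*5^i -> [3, 15, 75, 375, 1875]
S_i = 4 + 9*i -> [4, 13, 22, 31, 40]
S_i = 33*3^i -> [33, 99, 297, 891, 2673]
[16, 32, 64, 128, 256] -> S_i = 16*2^i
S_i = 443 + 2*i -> [443, 445, 447, 449, 451]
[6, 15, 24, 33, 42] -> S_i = 6 + 9*i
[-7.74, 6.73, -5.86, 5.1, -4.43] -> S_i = -7.74*(-0.87)^i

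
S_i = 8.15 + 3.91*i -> [8.15, 12.06, 15.97, 19.88, 23.79]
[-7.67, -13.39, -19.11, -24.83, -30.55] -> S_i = -7.67 + -5.72*i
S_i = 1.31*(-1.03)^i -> [1.31, -1.35, 1.39, -1.43, 1.47]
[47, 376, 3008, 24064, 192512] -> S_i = 47*8^i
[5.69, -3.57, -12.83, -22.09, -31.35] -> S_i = 5.69 + -9.26*i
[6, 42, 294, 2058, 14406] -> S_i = 6*7^i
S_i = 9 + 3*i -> [9, 12, 15, 18, 21]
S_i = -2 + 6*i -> [-2, 4, 10, 16, 22]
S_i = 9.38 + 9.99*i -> [9.38, 19.37, 29.36, 39.35, 49.34]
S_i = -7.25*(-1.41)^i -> [-7.25, 10.22, -14.41, 20.32, -28.66]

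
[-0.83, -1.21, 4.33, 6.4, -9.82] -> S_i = Random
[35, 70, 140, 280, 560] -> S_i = 35*2^i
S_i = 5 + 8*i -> [5, 13, 21, 29, 37]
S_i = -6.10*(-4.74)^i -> [-6.1, 28.91, -137.05, 649.63, -3079.24]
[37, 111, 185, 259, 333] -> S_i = 37 + 74*i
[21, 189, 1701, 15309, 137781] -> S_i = 21*9^i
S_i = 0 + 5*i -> [0, 5, 10, 15, 20]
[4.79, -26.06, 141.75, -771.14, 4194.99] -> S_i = 4.79*(-5.44)^i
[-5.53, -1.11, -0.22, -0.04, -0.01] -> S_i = -5.53*0.20^i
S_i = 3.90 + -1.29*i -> [3.9, 2.61, 1.32, 0.03, -1.26]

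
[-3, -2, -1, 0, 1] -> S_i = -3 + 1*i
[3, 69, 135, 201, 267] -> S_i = 3 + 66*i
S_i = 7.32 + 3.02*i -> [7.32, 10.34, 13.36, 16.38, 19.4]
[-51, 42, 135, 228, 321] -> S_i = -51 + 93*i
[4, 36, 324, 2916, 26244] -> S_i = 4*9^i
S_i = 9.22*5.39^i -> [9.22, 49.7, 267.86, 1443.77, 7781.91]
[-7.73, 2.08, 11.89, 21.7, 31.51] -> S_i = -7.73 + 9.81*i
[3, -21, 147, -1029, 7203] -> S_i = 3*-7^i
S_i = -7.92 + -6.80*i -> [-7.92, -14.72, -21.52, -28.32, -35.12]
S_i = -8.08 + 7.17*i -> [-8.08, -0.91, 6.26, 13.43, 20.6]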